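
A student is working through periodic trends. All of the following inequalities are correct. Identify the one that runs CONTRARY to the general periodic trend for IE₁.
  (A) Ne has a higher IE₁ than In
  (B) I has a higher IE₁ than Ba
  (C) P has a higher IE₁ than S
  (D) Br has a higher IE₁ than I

The general trend: IE₁ increases across a period and decreases down a group.
(A) Ne (period 2, group 18) vs In (period 5, group 13): the stated order agrees with the simple trend.
(B) I (period 5, group 17) vs Ba (period 6, group 2): the stated order agrees with the simple trend.
(C) P (period 3, group 15) vs S (period 3, group 16): the stated order contradicts the simple trend.
(D) Br (period 4, group 17) vs I (period 5, group 17): the stated order agrees with the simple trend.
The exception is (C): S (3p⁴) ionizes more easily than half-filled P (3p³) because the paired 3p electron in S is pushed out by e⁻–e⁻ repulsion.

(C)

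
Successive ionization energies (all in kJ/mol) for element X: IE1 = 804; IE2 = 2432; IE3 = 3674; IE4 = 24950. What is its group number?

Group 13

Look for the largest jump between consecutive ionization energies: IE4/IE3 ≈ 6.8, far larger than any earlier ratio.
That jump marks the point where a core electron is being removed. So the atom has 3 valence electrons.
A main-group element with 3 valence electrons is in group 13.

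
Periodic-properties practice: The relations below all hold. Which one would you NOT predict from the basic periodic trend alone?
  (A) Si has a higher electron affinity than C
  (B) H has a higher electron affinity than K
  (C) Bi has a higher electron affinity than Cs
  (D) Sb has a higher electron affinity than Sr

The general trend: electron affinity increases across a period and decreases down a group.
(A) Si (period 3, group 14) vs C (period 2, group 14): the stated order contradicts the simple trend.
(B) H (period 1, group 1) vs K (period 4, group 1): the stated order agrees with the simple trend.
(C) Bi (period 6, group 15) vs Cs (period 6, group 1): the stated order agrees with the simple trend.
(D) Sb (period 5, group 15) vs Sr (period 5, group 2): the stated order agrees with the simple trend.
The exception is (A): Si's larger, more diffuse 3p orbitals accept an added electron slightly more readily than C's compact 2p.

(A)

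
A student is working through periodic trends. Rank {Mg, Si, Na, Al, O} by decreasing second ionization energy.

After 1 electron has been removed, what remains? Mg⁺ still has 1 valence electron; Si⁺ still has 3 valence electrons; Na⁺ is the bare [Ne] core; Al⁺ still has 2 valence electrons; O⁺ still has 5 valence electrons.
Pulling an electron out of a noble-gas core costs far more than removing a remaining valence electron, so Na sits at the high end of IE_2.
Valence configurations: Mg⁺ [Ne]3s¹, Si⁺ [Ne]3s²3p¹, Al⁺ [Ne]3s², O⁺ [He]2s²2p³.
Si⁺ loses a lone 3p electron whereas Al⁺ must break into a filled 3s² pair, so IE_2(Al) > IE_2(Si) even though Si has the higher nuclear charge.
Approximate IE_2 values (kJ/mol): Mg 1451, Si 1577, Na 4562, Al 1817, O 3388.
Putting it together, IE_2: Mg < Si < Al < O < Na.

Na > O > Al > Si > Mg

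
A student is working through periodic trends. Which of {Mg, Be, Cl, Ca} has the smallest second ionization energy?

Ca

After 1 electron has been removed, what remains? Mg⁺ still has 1 valence electron; Be⁺ still has 1 valence electron; Cl⁺ still has 6 valence electrons; Ca⁺ still has 1 valence electron.
All are still removing valence electrons, so compare the +1 ions as you would atoms: IE_2 generally rises across a period (higher Z_eff) and falls down a group (larger shell), subject to the usual subshell exceptions.
Valence configurations: Mg⁺ [Ne]3s¹, Be⁺ [He]2s¹, Cl⁺ [Ne]3s²3p⁴, Ca⁺ [Ar]4s¹.
Approximate IE_2 values (kJ/mol): Mg 1451, Be 1757, Cl 2298, Ca 1145.
Overall IE_2 order: Ca < Mg < Be < Cl.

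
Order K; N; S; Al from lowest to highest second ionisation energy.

The second ionization energy removes an electron from the +1 ion. For each element: K⁺ is the bare [Ar] core; N⁺ still has 4 valence electrons; S⁺ still has 5 valence electrons; Al⁺ still has 2 valence electrons.
Core electrons are held far more tightly than valence electrons, so K tops the IE_2 order.
Valence configurations: N⁺ [He]2s²2p², S⁺ [Ne]3s²3p³, Al⁺ [Ne]3s².
Tabulated IE_2 (kJ/mol): K 3052, N 2856, S 2252, Al 1817.
Overall IE_2 order: Al < S < N < K.

Al < S < N < K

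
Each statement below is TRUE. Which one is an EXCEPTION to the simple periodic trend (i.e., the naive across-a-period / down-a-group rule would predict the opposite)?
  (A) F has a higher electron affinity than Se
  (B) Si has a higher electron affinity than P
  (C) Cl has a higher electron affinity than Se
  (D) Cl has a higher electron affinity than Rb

(B)

The general trend: electron affinity increases across a period and decreases down a group.
(A) F (period 2, group 17) vs Se (period 4, group 16): the stated order agrees with the simple trend.
(B) Si (period 3, group 14) vs P (period 3, group 15): the stated order contradicts the simple trend.
(C) Cl (period 3, group 17) vs Se (period 4, group 16): the stated order agrees with the simple trend.
(D) Cl (period 3, group 17) vs Rb (period 5, group 1): the stated order agrees with the simple trend.
The exception is (B): adding an electron to P's half-filled 3p³ is unfavourable, so Si (3p²) has the more exothermic EA.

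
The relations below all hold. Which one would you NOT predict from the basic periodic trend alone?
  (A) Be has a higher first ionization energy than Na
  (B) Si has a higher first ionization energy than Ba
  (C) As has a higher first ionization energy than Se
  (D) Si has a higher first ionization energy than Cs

(C)

The general trend: first ionization energy increases across a period and decreases down a group.
(A) Be (period 2, group 2) vs Na (period 3, group 1): the stated order agrees with the simple trend.
(B) Si (period 3, group 14) vs Ba (period 6, group 2): the stated order agrees with the simple trend.
(C) As (period 4, group 15) vs Se (period 4, group 16): the stated order contradicts the simple trend.
(D) Si (period 3, group 14) vs Cs (period 6, group 1): the stated order agrees with the simple trend.
The exception is (C): Se (4p⁴) ionizes more easily than half-filled As (4p³).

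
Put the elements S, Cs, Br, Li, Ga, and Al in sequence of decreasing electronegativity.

Li is in period 2, group 1; Al is in period 3, group 13; S is in period 3, group 16; Ga is in period 4, group 13; Br is in period 4, group 17; Cs is in period 6, group 1.
Atoms toward the upper right of the periodic table pull bonding electrons most strongly.
Neither a single period nor a single group — weigh both effects.
Li > Cs: Li sits above Cs in group 1, so the down-group effect alone puts Li higher.
Al > Li: the two effects oppose for this pair; the across-period effect wins (1.61 vs 0.98).
Ga > Al: this pair runs against the simple trend — see the exception note.
S > Ga: both effects reinforce here, so S is clearly the higher of the two.
Br > S: the two effects oppose for this pair; the across-period effect wins (2.96 vs 2.58).
Note the exception: Ga has a higher electronegativity than Al, contrary to the simple trend — poor shielding by filled d (and f) subshells raises the heavier element's effective nuclear charge more than the simple down-group trend predicts.
Approximate values (Pauling): Li 0.98, Al 1.61, S 2.58, Ga 1.81, Br 2.96, Cs 0.79.
So from highest to lowest: Br > S > Ga > Al > Li > Cs.

Br > S > Ga > Al > Li > Cs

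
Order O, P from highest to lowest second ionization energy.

The second ionization energy removes an electron from the +1 ion. For each element: O⁺ still has 5 valence electrons; P⁺ still has 4 valence electrons.
All are still removing valence electrons, so compare the +1 ions as you would atoms: IE_2 generally rises across a period (higher Z_eff) and falls down a group (larger shell), subject to the usual subshell exceptions.
Valence configurations: O⁺ [He]2s²2p³, P⁺ [Ne]3s²3p².
Tabulated IE_2 (kJ/mol): O 3388, P 1907.
Overall IE_2 order: P < O.

O > P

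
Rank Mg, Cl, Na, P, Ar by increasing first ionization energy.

Na, Mg, P, Cl, Ar

First ionization energy rises across a period (greater Z_eff holds electrons more tightly) and falls down a group (valence electrons are farther from the nucleus).
All lie in period 3, so first ionization energy increases left to right.
So from lowest to highest: Na < Mg < P < Cl < Ar.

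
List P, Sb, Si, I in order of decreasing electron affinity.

I > Si > Sb > P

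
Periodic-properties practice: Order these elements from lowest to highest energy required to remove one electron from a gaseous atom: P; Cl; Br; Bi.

Across a period the outer electron is held more tightly (higher IE₁); down a group it sits in a higher shell, more shielded, and comes off more easily.
Neither a single period nor a single group — weigh both effects.
P > Bi: P sits above Bi in group 15, so the down-group effect alone puts P higher.
Br > P: the two effects oppose for this pair; the across-period effect wins (1140 vs 1012 kJ/mol).
Cl > Br: they share group 17; the group trend gives Cl the larger value.
Approximate values (kJ/mol): P 1012, Cl 1251, Br 1140, Bi 703.
So from lowest to highest: Bi < P < Br < Cl.

Bi < P < Br < Cl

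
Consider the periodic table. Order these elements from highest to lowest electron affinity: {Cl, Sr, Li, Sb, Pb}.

Li is in period 2, group 1; Cl is in period 3, group 17; Sr is in period 5, group 2; Sb is in period 5, group 15; Pb is in period 6, group 14.
EA tends to increase across a period and decrease down a group, though the pattern is less regular than for IE or radius.
Here both period and group differ, so the two effects have to be weighed against each other.
Pb > Sr: the two effects oppose for this pair; the across-period effect wins (35 vs 5 kJ/mol).
Li > Pb: the two effects oppose for this pair; the down-group effect wins (60 vs 35 kJ/mol).
Sb > Li: period and group pull opposite ways; the across-period shift dominates (103 vs 60 kJ/mol).
Cl > Sb: both effects reinforce here, so Cl is clearly the higher of the two.
For reference (kJ/mol): Li 60, Cl 349, Sr 5, Sb 103, Pb 35.
So from highest to lowest: Cl > Sb > Li > Pb > Sr.

Cl > Sb > Li > Pb > Sr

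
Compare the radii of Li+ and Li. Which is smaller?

Forming Li+ removes 1 electron from Li. Fewer electrons for the same nuclear charge means less shielding and a higher Z_eff on the remaining electrons, and for main-group metals the entire outer shell is lost.
A cation is smaller than its parent atom: Li+ < Li.

Li+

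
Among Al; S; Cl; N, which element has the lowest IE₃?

The third ionization energy removes an electron from the +2 ion. For each element: Al²⁺ still has 1 valence electron; S²⁺ still has 4 valence electrons; Cl²⁺ still has 5 valence electrons; N²⁺ still has 3 valence electrons.
All are still removing valence electrons, so compare the +2 ions as you would atoms: IE_3 generally rises across a period (higher Z_eff) and falls down a group (larger shell), subject to the usual subshell exceptions.
Valence configurations: Al²⁺ [Ne]3s¹, S²⁺ [Ne]3s²3p², Cl²⁺ [Ne]3s²3p³, N²⁺ [He]2s²2p¹.
Approximate IE_3 values (kJ/mol): Al 2745, S 3357, Cl 3822, N 4578.
Hence IE_3: Al < S < Cl < N.

Al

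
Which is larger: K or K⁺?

K

Forming K⁺ removes 1 electron from K. Fewer electrons for the same nuclear charge means less shielding and a higher Z_eff on the remaining electrons, and for main-group metals the entire outer shell is lost.
A cation is smaller than its parent atom: K⁺ < K.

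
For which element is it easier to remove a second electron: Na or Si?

Si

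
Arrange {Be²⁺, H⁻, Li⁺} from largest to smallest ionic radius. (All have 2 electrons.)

All of these have 2 electrons, so size is governed by nuclear charge alone: the more protons, the stronger the pull on the same electron cloud, and the smaller the ion.
Nuclear charges: Be²⁺ (Z=4), Li⁺ (Z=3), H⁻ (Z=1).
Largest to smallest: H⁻ > Li⁺ > Be²⁺.

H⁻ > Li⁺ > Be²⁺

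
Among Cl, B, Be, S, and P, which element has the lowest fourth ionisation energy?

After 3 electrons have been removed, what remains? Cl³⁺ still has 4 valence electrons; B³⁺ is the bare [He] core; Be³⁺ is already 1 electron into the core; S³⁺ still has 3 valence electrons; P³⁺ still has 2 valence electrons.
Core electrons are held far more tightly than valence electrons, so Be and B top the IE_4 order.
Valence configurations: Cl³⁺ [Ne]3s²3p², S³⁺ [Ne]3s²3p¹, P³⁺ [Ne]3s².
S³⁺ loses a lone 3p electron whereas P³⁺ must break into a filled 3s² pair, so IE_4(P) > IE_4(S) even though S has the higher nuclear charge.
Approximate IE_4 values (kJ/mol): Cl 5159, B 25026, Be 21007, S 4556, P 4964.
Hence IE_4: S < P < Cl < Be < B.

S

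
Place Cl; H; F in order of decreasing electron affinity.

H is in period 1, group 1; F is in period 2, group 17; Cl is in period 3, group 17.
EA tends to increase across a period and decrease down a group, though the pattern is less regular than for IE or radius.
Neither a single period nor a single group — weigh both effects.
F > H: period and group pull opposite ways; the across-period shift dominates (328 vs 73 kJ/mol).
Cl > F: this pair runs against the simple trend — see the exception note.
Note the exception: Cl has a higher electron affinity than F, contrary to the simple trend — F's small 2p subshell makes the incoming electron feel strong e⁻–e⁻ repulsion, so Cl actually releases more energy on gaining an electron.
Approximate values (kJ/mol): H 73, F 328, Cl 349.
So from highest to lowest: Cl > F > H.

Cl > F > H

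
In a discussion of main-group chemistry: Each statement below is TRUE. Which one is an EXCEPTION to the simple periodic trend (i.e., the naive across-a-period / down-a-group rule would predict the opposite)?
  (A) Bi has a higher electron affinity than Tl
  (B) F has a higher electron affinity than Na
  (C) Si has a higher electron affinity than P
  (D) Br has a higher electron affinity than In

(C)

The general trend: electron affinity increases across a period and decreases down a group.
(A) Bi (period 6, group 15) vs Tl (period 6, group 13): the stated order agrees with the simple trend.
(B) F (period 2, group 17) vs Na (period 3, group 1): the stated order agrees with the simple trend.
(C) Si (period 3, group 14) vs P (period 3, group 15): the stated order contradicts the simple trend.
(D) Br (period 4, group 17) vs In (period 5, group 13): the stated order agrees with the simple trend.
The exception is (C): adding an electron to P's half-filled 3p³ is unfavourable, so Si (3p²) has the more exothermic EA.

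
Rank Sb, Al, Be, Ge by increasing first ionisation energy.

Al < Ge < Sb < Be

Be is in period 2, group 2; Al is in period 3, group 13; Ge is in period 4, group 14; Sb is in period 5, group 15.
IE₁ increases left→right with effective nuclear charge and decreases top→bottom as the valence shell moves farther out.
A diagonal step moves right (one effect) and down (the opposite effect) at once.
Ge > Al: period and group pull opposite ways; the across-period shift dominates (762 vs 578 kJ/mol).
Sb > Ge: period and group pull opposite ways; the across-period shift dominates (831 vs 762 kJ/mol).
Be > Sb: the two effects oppose for this pair; the down-group effect wins (900 vs 831 kJ/mol).
Approximate values (kJ/mol): Be 900, Al 578, Ge 762, Sb 831.
So from lowest to highest: Al < Ge < Sb < Be.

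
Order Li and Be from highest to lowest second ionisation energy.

The second ionization energy removes an electron from the +1 ion. For each element: Li⁺ is the bare [He] core; Be⁺ still has 1 valence electron.
Breaking into a closed-shell core is much more expensive than removing a leftover valence electron — Li has the largest IE_2 here.
The numbers (kJ/mol): Li 7298, Be 1757.
Putting it together, IE_2: Be < Li.

Li > Be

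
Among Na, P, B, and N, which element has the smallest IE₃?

P

After 2 electrons have been removed, what remains? Na²⁺ is already 1 electron into the core; P²⁺ still has 3 valence electrons; B²⁺ still has 1 valence electron; N²⁺ still has 3 valence electrons.
Core electrons are held far more tightly than valence electrons, so Na tops the IE_3 order.
Valence configurations: P²⁺ [Ne]3s²3p¹, B²⁺ [He]2s¹, N²⁺ [He]2s²2p¹.
Tabulated IE_3 (kJ/mol): Na 6910, P 2914, B 3660, N 4578.
Putting it together, IE_3: P < B < N < Na.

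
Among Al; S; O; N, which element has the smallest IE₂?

The second ionization energy removes an electron from the +1 ion. For each element: Al⁺ still has 2 valence electrons; S⁺ still has 5 valence electrons; O⁺ still has 5 valence electrons; N⁺ still has 4 valence electrons.
All are still removing valence electrons, so compare the +1 ions as you would atoms: IE_2 generally rises across a period (higher Z_eff) and falls down a group (larger shell), subject to the usual subshell exceptions.
Valence configurations: Al⁺ [Ne]3s², S⁺ [Ne]3s²3p³, O⁺ [He]2s²2p³, N⁺ [He]2s²2p².
Tabulated IE_2 (kJ/mol): Al 1817, S 2252, O 3388, N 2856.
Hence IE_2: Al < S < N < O.

Al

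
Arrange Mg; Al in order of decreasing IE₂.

Consider each +1 ion: Mg⁺ still has 1 valence electron; Al⁺ still has 2 valence electrons.
All are still removing valence electrons, so compare the +1 ions as you would atoms: IE_2 generally rises across a period (higher Z_eff) and falls down a group (larger shell), subject to the usual subshell exceptions.
Valence configurations: Mg⁺ [Ne]3s¹, Al⁺ [Ne]3s².
Tabulated IE_2 (kJ/mol): Mg 1451, Al 1817.
Hence IE_2: Mg < Al.

Al > Mg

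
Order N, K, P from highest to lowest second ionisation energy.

K > N > P

IE_2 is the cost of taking one more electron from the +1 cation: N⁺ still has 4 valence electrons; K⁺ is the bare [Ar] core; P⁺ still has 4 valence electrons.
Pulling an electron out of a noble-gas core costs far more than removing a remaining valence electron, so K sits at the high end of IE_2.
Valence configurations: N⁺ [He]2s²2p², P⁺ [Ne]3s²3p².
Tabulated IE_2 (kJ/mol): N 2856, K 3052, P 1907.
Hence IE_2: P < N < K.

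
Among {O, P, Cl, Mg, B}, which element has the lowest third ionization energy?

P

The third ionization energy removes an electron from the +2 ion. For each element: O²⁺ still has 4 valence electrons; P²⁺ still has 3 valence electrons; Cl²⁺ still has 5 valence electrons; Mg²⁺ is the bare [Ne] core; B²⁺ still has 1 valence electron.
Pulling an electron out of a noble-gas core costs far more than removing a remaining valence electron, so Mg sits at the high end of IE_3.
Valence configurations: O²⁺ [He]2s²2p², P²⁺ [Ne]3s²3p¹, Cl²⁺ [Ne]3s²3p³, B²⁺ [He]2s¹.
Tabulated IE_3 (kJ/mol): O 5300, P 2914, Cl 3822, Mg 7733, B 3660.
Hence IE_3: P < B < Cl < O < Mg.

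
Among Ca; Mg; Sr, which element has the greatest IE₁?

Mg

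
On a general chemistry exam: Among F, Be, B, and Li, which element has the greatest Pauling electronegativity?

F

Li is in period 2, group 1; Be is in period 2, group 2; B is in period 2, group 13; F is in period 2, group 17.
Atoms toward the upper right of the periodic table pull bonding electrons most strongly.
All lie in period 2, so electronegativity increases left to right.
The greatest Pauling electronegativity among these belongs to F.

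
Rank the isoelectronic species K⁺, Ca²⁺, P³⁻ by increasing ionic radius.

All of these have 18 electrons, so size is governed by nuclear charge alone: the more protons, the stronger the pull on the same electron cloud, and the smaller the ion.
Nuclear charges: Ca²⁺ (Z=20), K⁺ (Z=19), P³⁻ (Z=15).
Smallest to largest: Ca²⁺ < K⁺ < P³⁻.

Ca²⁺ < K⁺ < P³⁻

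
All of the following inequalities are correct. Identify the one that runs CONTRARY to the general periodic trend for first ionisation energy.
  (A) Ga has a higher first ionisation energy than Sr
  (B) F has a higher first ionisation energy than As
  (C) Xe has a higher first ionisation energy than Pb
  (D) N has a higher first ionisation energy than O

The general trend: first ionisation energy increases across a period and decreases down a group.
(A) Ga (period 4, group 13) vs Sr (period 5, group 2): the stated order agrees with the simple trend.
(B) F (period 2, group 17) vs As (period 4, group 15): the stated order agrees with the simple trend.
(C) Xe (period 5, group 18) vs Pb (period 6, group 14): the stated order agrees with the simple trend.
(D) N (period 2, group 15) vs O (period 2, group 16): the stated order contradicts the simple trend.
The exception is (D): pairing an electron in O's 2p⁴ costs repulsion energy, so O ionizes more easily than half-filled N (2p³).

(D)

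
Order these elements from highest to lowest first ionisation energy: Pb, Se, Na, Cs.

Removing the outermost electron gets harder across a period and easier down a group.
These span different periods and groups, so the two trends combine.
Na > Cs: they share group 1; the group trend gives Na the larger value.
Pb > Na: period and group pull opposite ways; the across-period shift dominates (716 vs 496 kJ/mol).
Se > Pb: both effects reinforce here, so Se is clearly the higher of the two.
For reference (kJ/mol): Na 496, Se 941, Cs 376, Pb 716.
So from highest to lowest: Se > Pb > Na > Cs.

Se, Pb, Na, Cs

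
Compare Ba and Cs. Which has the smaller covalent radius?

Cs is in period 6, group 1; Ba is in period 6, group 2.
Moving right in a period, electrons are added to the same shell under a stronger nuclear pull, so atoms get smaller; moving down, a new shell is opened and atoms get larger.
All lie in period 6, so atomic radius increases right to left.
So Ba has the smaller covalent radius (Ba < Cs).

Ba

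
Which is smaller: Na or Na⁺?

Na⁺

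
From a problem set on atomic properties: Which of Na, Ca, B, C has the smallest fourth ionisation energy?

After 3 electrons have been removed, what remains? Na³⁺ is already 2 electrons into the core; Ca³⁺ is already 1 electron into the core; B³⁺ is the bare [He] core; C³⁺ still has 1 valence electron.
Core electrons are held far more tightly than valence electrons, so Ca, Na and B top the IE_4 order.
Tabulated IE_4 (kJ/mol): Na 9543, Ca 6491, B 25026, C 6223.
Overall IE_4 order: C < Ca < Na < B.

C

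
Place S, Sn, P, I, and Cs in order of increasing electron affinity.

Atoms with high Z_eff and room in the valence shell (especially the halogens) have the most exothermic electron affinities.
Neither a single period nor a single group — weigh both effects.
P > Cs: relative to Cs, both the across-period and down-group shifts push P's electron affinity up.
Sn > P: this pair runs against the simple trend — see the exception note.
S > Sn: relative to Sn, both the across-period and down-group shifts push S's electron affinity up.
I > S: period and group pull opposite ways; the across-period shift dominates (295 vs 200 kJ/mol).
Note the exception: Sn has a higher electron affinity than P, contrary to the simple trend — adding an electron to P's half-filled np³ subshell costs electron-pairing energy.
Tabulated electron affinity (kJ/mol): P 72, S 200, Sn 107, I 295, Cs 46.
So from lowest to highest: Cs < P < Sn < S < I.

Cs < P < Sn < S < I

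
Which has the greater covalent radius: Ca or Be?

Be is in period 2, group 2; Ca is in period 4, group 2.
Atomic radius shrinks across a period as nuclear charge pulls the same shell inward, and grows down a group as new shells are added.
All are in group 2, so atomic radius increases down the group.
So Ca has the greater covalent radius (Ca > Be).

Ca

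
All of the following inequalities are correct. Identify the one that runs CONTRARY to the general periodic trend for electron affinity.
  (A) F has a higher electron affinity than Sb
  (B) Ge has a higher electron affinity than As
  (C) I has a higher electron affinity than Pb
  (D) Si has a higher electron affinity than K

(B)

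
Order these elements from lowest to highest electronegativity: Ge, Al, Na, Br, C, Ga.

C is in period 2, group 14; Na is in period 3, group 1; Al is in period 3, group 13; Ga is in period 4, group 13; Ge is in period 4, group 14; Br is in period 4, group 17.
Electronegativity increases across a period and decreases down a group, tracking effective nuclear charge and atomic size.
Neither a single period nor a single group — weigh both effects.
Al > Na: Al lies to the right of Na in period 3, so the across-period effect alone puts Al higher.
Ga > Al: this pair runs against the simple trend — see the exception note.
Ge > Ga: Ge lies to the right of Ga in period 4, so the across-period effect alone puts Ge higher.
C > Ge: C sits above Ge in group 14, so the down-group effect alone puts C higher.
Br > C: period and group pull opposite ways; the across-period shift dominates (2.96 vs 2.55).
Note the exception: Ga has a higher electronegativity than Al, contrary to the simple trend — poor shielding by filled d (and f) subshells raises the heavier element's effective nuclear charge more than the simple down-group trend predicts.
Approximate values (Pauling): C 2.55, Na 0.93, Al 1.61, Ga 1.81, Ge 2.01, Br 2.96.
So from lowest to highest: Na < Al < Ga < Ge < C < Br.

Na < Al < Ga < Ge < C < Br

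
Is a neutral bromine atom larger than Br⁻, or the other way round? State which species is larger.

Br⁻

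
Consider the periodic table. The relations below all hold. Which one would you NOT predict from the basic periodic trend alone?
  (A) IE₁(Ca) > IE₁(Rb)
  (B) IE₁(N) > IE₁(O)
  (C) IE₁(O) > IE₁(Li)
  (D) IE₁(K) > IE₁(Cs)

(B)

The general trend: first ionisation energy increases across a period and decreases down a group.
(A) Ca (period 4, group 2) vs Rb (period 5, group 1): the stated order agrees with the simple trend.
(B) N (period 2, group 15) vs O (period 2, group 16): the stated order contradicts the simple trend.
(C) O (period 2, group 16) vs Li (period 2, group 1): the stated order agrees with the simple trend.
(D) K (period 4, group 1) vs Cs (period 6, group 1): the stated order agrees with the simple trend.
The exception is (B): pairing an electron in O's 2p⁴ costs repulsion energy, so O ionizes more easily than half-filled N (2p³).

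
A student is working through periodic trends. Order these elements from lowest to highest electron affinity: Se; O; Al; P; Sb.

O is in period 2, group 16; Al is in period 3, group 13; P is in period 3, group 15; Se is in period 4, group 16; Sb is in period 5, group 15.
EA tends to increase across a period and decrease down a group, though the pattern is less regular than for IE or radius.
Neither a single period nor a single group — weigh both effects.
P > Al: both are in period 3; the period trend gives P the larger value.
Sb > P: this pair runs against the simple trend — see the exception note.
O > Sb: relative to Sb, both the across-period and down-group shifts push O's electron affinity up.
Se > O: this pair runs against the simple trend — see the exception note.
Note the exception: Sb has a higher electron affinity than P, contrary to the simple trend — both are half-filled np³, but the pairing/repulsion penalty for the added electron shrinks as the p orbitals become larger and more diffuse down the group, and for Sb that outweighs the weaker nuclear attraction.
Note the exception: Se has a higher electron affinity than O, contrary to the simple trend — O's compact 2p subshell gives strong electron–electron repulsion on the added electron.
Tabulated electron affinity (kJ/mol): O 141, Al 42, P 72, Se 195, Sb 103.
So from lowest to highest: Al < P < Sb < O < Se.

Al < P < Sb < O < Se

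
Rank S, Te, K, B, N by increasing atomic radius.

N, B, S, Te, K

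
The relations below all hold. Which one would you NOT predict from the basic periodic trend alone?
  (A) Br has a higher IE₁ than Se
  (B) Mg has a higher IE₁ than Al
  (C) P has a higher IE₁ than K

(B)

The general trend: IE₁ increases across a period and decreases down a group.
(A) Br (period 4, group 17) vs Se (period 4, group 16): the stated order agrees with the simple trend.
(B) Mg (period 3, group 2) vs Al (period 3, group 13): the stated order contradicts the simple trend.
(C) P (period 3, group 15) vs K (period 4, group 1): the stated order agrees with the simple trend.
The exception is (B): Al's single 3p electron is easier to remove than one from Mg's filled 3s².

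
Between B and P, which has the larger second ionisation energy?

The second ionization energy removes an electron from the +1 ion. For each element: B⁺ still has 2 valence electrons; P⁺ still has 4 valence electrons.
All are still removing valence electrons, so compare the +1 ions as you would atoms: IE_2 generally rises across a period (higher Z_eff) and falls down a group (larger shell), subject to the usual subshell exceptions.
Valence configurations: B⁺ [He]2s², P⁺ [Ne]3s²3p².
The numbers (kJ/mol): B 2427, P 1907.
So the second ionization energies run P < B.

B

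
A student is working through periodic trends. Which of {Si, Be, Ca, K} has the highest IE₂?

IE_2 is the cost of taking one more electron from the +1 cation: Si⁺ still has 3 valence electrons; Be⁺ still has 1 valence electron; Ca⁺ still has 1 valence electron; K⁺ is the bare [Ar] core.
Breaking into a closed-shell core is much more expensive than removing a leftover valence electron — K has the largest IE_2 here.
Valence configurations: Si⁺ [Ne]3s²3p¹, Be⁺ [He]2s¹, Ca⁺ [Ar]4s¹.
Tabulated IE_2 (kJ/mol): Si 1577, Be 1757, Ca 1145, K 3052.
Overall IE_2 order: Ca < Si < Be < K.

K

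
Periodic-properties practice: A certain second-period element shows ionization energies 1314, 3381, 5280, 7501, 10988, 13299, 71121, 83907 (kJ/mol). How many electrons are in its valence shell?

6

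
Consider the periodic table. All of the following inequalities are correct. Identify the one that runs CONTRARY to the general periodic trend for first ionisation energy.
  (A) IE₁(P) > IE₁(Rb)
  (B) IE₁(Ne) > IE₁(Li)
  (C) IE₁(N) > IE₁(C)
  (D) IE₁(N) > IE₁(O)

(D)

The general trend: first ionisation energy increases across a period and decreases down a group.
(A) P (period 3, group 15) vs Rb (period 5, group 1): the stated order agrees with the simple trend.
(B) Ne (period 2, group 18) vs Li (period 2, group 1): the stated order agrees with the simple trend.
(C) N (period 2, group 15) vs C (period 2, group 14): the stated order agrees with the simple trend.
(D) N (period 2, group 15) vs O (period 2, group 16): the stated order contradicts the simple trend.
The exception is (D): pairing an electron in O's 2p⁴ costs repulsion energy, so O ionizes more easily than half-filled N (2p³).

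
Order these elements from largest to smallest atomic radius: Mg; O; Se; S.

O is in period 2, group 16; Mg is in period 3, group 2; S is in period 3, group 16; Se is in period 4, group 16.
Across a period the added protons contract the valence shell; down a group each new principal shell makes the atom larger.
Neither a single period nor a single group — weigh both effects.
S > O: S sits below O in group 16, so the down-group effect alone puts S larger.
Se > S: Se sits below S in group 16, so the down-group effect alone puts Se larger.
Mg > Se: the two effects oppose for this pair; the across-period effect wins (139 vs 116 pm).
For reference (pm): O 63, Mg 139, S 103, Se 116.
So from largest to smallest: Mg > Se > S > O.

Mg, Se, S, O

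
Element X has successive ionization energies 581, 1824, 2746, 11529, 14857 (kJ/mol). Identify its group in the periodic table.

Group 13

Look for the largest jump between consecutive ionization energies: IE4/IE3 ≈ 4.2, far larger than any earlier ratio.
That jump marks the point where a core electron is being removed. So the atom has 3 valence electrons.
A main-group element with 3 valence electrons is in group 13.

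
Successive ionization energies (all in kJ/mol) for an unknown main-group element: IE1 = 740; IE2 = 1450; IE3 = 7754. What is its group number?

Group 2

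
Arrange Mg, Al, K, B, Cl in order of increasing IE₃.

Al < B < Cl < K < Mg

IE_3 is the cost of taking one more electron from the +2 cation: Mg²⁺ is the bare [Ne] core; Al²⁺ still has 1 valence electron; K²⁺ is already 1 electron into the core; B²⁺ still has 1 valence electron; Cl²⁺ still has 5 valence electrons.
Pulling an electron out of a noble-gas core costs far more than removing a remaining valence electron, so K and Mg sit at the high end of IE_3.
Valence configurations: Al²⁺ [Ne]3s¹, B²⁺ [He]2s¹, Cl²⁺ [Ne]3s²3p³.
The numbers (kJ/mol): Mg 7733, Al 2745, K 4420, B 3660, Cl 3822.
Hence IE_3: Al < B < Cl < K < Mg.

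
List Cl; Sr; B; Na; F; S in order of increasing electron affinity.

EA tends to increase across a period and decrease down a group, though the pattern is less regular than for IE or radius.
Here both period and group differ, so the two effects have to be weighed against each other.
B > Sr: relative to Sr, both the across-period and down-group shifts push B's electron affinity up.
Na > B: this pair runs against the simple trend — see the exception note.
S > Na: both are in period 3; the period trend gives S the larger value.
F > S: relative to S, both the across-period and down-group shifts push F's electron affinity up.
Cl > F: this pair runs against the simple trend — see the exception note.
Note the exception: Na has a higher electron affinity than B, contrary to the simple trend — B's ns²np¹ configuration gives only a small electron affinity — the sparsely filled np subshell binds an added electron weakly.
Note the exception: Cl has a higher electron affinity than F, contrary to the simple trend — F's small 2p subshell makes the incoming electron feel strong e⁻–e⁻ repulsion, so Cl actually releases more energy on gaining an electron.
Approximate values (kJ/mol): B 27, F 328, Na 53, S 200, Cl 349, Sr 5.
So from lowest to highest: Sr < B < Na < S < F < Cl.

Sr, B, Na, S, F, Cl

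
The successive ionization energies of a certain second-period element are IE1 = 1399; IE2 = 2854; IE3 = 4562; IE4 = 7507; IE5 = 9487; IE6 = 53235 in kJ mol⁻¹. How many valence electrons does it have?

5

Look for the largest jump between consecutive ionization energies: IE6/IE5 ≈ 5.6, far larger than any earlier ratio.
That jump marks the point where a core electron is being removed. So the atom has 5 valence electrons.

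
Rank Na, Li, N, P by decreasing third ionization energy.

Consider each +2 ion: Na²⁺ is already 1 electron into the core; Li²⁺ is already 1 electron into the core; N²⁺ still has 3 valence electrons; P²⁺ still has 3 valence electrons.
Core electrons are held far more tightly than valence electrons, so Na and Li top the IE_3 order.
Valence configurations: N²⁺ [He]2s²2p¹, P²⁺ [Ne]3s²3p¹.
Tabulated IE_3 (kJ/mol): Na 6910, Li 11815, N 4578, P 2914.
Overall IE_3 order: P < N < Na < Li.

Li > Na > N > P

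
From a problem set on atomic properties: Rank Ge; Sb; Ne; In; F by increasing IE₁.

In < Ge < Sb < F < Ne

IE₁ increases left→right with effective nuclear charge and decreases top→bottom as the valence shell moves farther out.
Neither a single period nor a single group — weigh both effects.
Ge > In: relative to In, both the across-period and down-group shifts push Ge's first ionization energy up.
Sb > Ge: period and group pull opposite ways; the across-period shift dominates (831 vs 762 kJ/mol).
F > Sb: both effects reinforce here, so F is clearly the higher of the two.
Ne > F: both are in period 2; the period trend gives Ne the larger value.
For reference (kJ/mol): F 1681, Ne 2081, Ge 762, In 558, Sb 831.
So from lowest to highest: In < Ge < Sb < F < Ne.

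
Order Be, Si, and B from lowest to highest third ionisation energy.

Si < B < Be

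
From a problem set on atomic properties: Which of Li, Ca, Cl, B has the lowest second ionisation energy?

The second ionization energy removes an electron from the +1 ion. For each element: Li⁺ is the bare [He] core; Ca⁺ still has 1 valence electron; Cl⁺ still has 6 valence electrons; B⁺ still has 2 valence electrons.
Pulling an electron out of a noble-gas core costs far more than removing a remaining valence electron, so Li sits at the high end of IE_2.
Valence configurations: Ca⁺ [Ar]4s¹, Cl⁺ [Ne]3s²3p⁴, B⁺ [He]2s².
The numbers (kJ/mol): Li 7298, Ca 1145, Cl 2298, B 2427.
Overall IE_2 order: Ca < Cl < B < Li.

Ca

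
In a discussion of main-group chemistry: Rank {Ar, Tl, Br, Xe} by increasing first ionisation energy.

Ar is in period 3, group 18; Br is in period 4, group 17; Xe is in period 5, group 18; Tl is in period 6, group 13.
First ionization energy rises across a period (greater Z_eff holds electrons more tightly) and falls down a group (valence electrons are farther from the nucleus).
Neither a single period nor a single group — weigh both effects.
Br > Tl: both effects reinforce here, so Br is clearly the higher of the two.
Xe > Br: period and group pull opposite ways; the across-period shift dominates (1170 vs 1140 kJ/mol).
Ar > Xe: Ar sits above Xe in group 18, so the down-group effect alone puts Ar higher.
Approximate values (kJ/mol): Ar 1521, Br 1140, Xe 1170, Tl 589.
So from lowest to highest: Tl < Br < Xe < Ar.

Tl, Br, Xe, Ar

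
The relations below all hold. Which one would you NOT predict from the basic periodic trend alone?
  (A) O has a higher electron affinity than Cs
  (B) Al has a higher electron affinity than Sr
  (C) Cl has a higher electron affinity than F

The general trend: electron affinity increases across a period and decreases down a group.
(A) O (period 2, group 16) vs Cs (period 6, group 1): the stated order agrees with the simple trend.
(B) Al (period 3, group 13) vs Sr (period 5, group 2): the stated order agrees with the simple trend.
(C) Cl (period 3, group 17) vs F (period 2, group 17): the stated order contradicts the simple trend.
The exception is (C): F's small 2p subshell makes the incoming electron feel strong e⁻–e⁻ repulsion, so Cl actually releases more energy on gaining an electron.

(C)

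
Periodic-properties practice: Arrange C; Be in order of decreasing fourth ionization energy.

Consider each +3 ion: C³⁺ still has 1 valence electron; Be³⁺ is already 1 electron into the core.
Breaking into a closed-shell core is much more expensive than removing a leftover valence electron — Be has the largest IE_4 here.
The numbers (kJ/mol): C 6223, Be 21007.
Hence IE_4: C < Be.

Be, C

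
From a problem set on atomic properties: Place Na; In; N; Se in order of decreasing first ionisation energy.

N > Se > In > Na

N is in period 2, group 15; Na is in period 3, group 1; Se is in period 4, group 16; In is in period 5, group 13.
Removing the outermost electron gets harder across a period and easier down a group.
Neither a single period nor a single group — weigh both effects.
In > Na: period and group pull opposite ways; the across-period shift dominates (558 vs 496 kJ/mol).
Se > In: relative to In, both the across-period and down-group shifts push Se's first ionization energy up.
N > Se: the two effects oppose for this pair; the down-group effect wins (1402 vs 941 kJ/mol).
For reference (kJ/mol): N 1402, Na 496, Se 941, In 558.
So from highest to lowest: N > Se > In > Na.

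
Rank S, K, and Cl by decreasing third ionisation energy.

K > Cl > S

Consider each +2 ion: S²⁺ still has 4 valence electrons; K²⁺ is already 1 electron into the core; Cl²⁺ still has 5 valence electrons.
Core electrons are held far more tightly than valence electrons, so K tops the IE_3 order.
Valence configurations: S²⁺ [Ne]3s²3p², Cl²⁺ [Ne]3s²3p³.
Approximate IE_3 values (kJ/mol): S 3357, K 4420, Cl 3822.
So the third ionization energies run S < Cl < K.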